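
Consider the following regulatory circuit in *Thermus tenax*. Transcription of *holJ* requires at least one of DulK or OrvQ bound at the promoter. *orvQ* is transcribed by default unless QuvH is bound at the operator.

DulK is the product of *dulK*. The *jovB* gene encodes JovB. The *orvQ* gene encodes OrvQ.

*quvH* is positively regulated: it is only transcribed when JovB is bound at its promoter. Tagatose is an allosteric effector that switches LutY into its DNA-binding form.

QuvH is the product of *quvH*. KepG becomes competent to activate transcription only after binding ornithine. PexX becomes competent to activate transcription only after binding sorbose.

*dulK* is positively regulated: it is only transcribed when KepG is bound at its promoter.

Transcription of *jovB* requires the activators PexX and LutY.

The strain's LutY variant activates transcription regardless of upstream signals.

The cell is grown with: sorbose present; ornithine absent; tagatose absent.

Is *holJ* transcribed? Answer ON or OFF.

Ornithine is absent, so KepG is inactive.
Required activator KepG is absent, so *dulK* is not transcribed.
So DulK is not produced.
Sorbose is present, so PexX is active.
LutY is constitutively active in this strain.
No repressor is bound and PexX and LutY are active, so *jovB* is transcribed.
So JovB is produced and active.
No repressor is bound and JovB is active, so *quvH* is transcribed.
So QuvH is produced and active.
With repressor QuvH bound, *orvQ* is not transcribed.
So OrvQ is not produced.
No activator is available at the *holJ* promoter, so *holJ* is not transcribed.

OFF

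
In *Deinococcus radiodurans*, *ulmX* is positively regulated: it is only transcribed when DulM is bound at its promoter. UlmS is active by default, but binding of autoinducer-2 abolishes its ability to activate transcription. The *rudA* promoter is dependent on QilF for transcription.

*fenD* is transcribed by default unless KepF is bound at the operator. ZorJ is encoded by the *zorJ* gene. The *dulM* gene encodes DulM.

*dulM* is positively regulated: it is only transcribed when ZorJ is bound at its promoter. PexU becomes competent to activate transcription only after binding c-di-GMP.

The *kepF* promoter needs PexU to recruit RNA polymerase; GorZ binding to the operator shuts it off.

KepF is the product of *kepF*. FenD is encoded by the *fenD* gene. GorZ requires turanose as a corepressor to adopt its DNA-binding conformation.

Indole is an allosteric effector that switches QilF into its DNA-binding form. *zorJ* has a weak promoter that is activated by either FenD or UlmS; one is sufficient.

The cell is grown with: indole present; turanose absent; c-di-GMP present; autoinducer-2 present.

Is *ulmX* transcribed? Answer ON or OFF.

c-di-GMP is present, so PexU is active.
Turanose is absent, so GorZ is inactive.
No repressor is bound and PexU is active, so *kepF* is transcribed.
So KepF is produced and active.
With repressor KepF bound, *fenD* is not transcribed.
So FenD is not produced.
Autoinducer-2 is present, so UlmS is inactive.
No activator is available at the *zorJ* promoter, so *zorJ* is not transcribed.
So ZorJ is not produced.
Required activator ZorJ is absent, so *dulM* is not transcribed.
So DulM is not produced.
Required activator DulM is absent, so *ulmX* is not transcribed.

OFF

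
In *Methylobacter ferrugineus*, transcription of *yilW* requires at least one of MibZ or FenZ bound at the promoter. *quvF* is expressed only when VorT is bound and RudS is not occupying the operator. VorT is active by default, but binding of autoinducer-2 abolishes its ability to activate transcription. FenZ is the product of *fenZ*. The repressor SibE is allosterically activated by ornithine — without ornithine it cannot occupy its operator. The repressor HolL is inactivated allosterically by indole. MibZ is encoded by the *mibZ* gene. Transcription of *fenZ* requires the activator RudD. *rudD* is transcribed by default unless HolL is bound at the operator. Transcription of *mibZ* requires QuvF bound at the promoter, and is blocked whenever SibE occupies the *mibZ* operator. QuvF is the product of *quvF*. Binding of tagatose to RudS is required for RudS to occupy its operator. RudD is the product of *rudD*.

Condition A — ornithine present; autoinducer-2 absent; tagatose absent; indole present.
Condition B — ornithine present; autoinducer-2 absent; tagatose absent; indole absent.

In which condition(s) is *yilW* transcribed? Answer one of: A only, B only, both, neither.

A only

Condition A:
Ornithine is present, so SibE is active.
Autoinducer-2 is absent, so VorT is active.
Tagatose is absent, so RudS is inactive.
No repressor is bound and VorT is active, so *quvF* is transcribed.
So QuvF is produced and active.
With repressor SibE bound, *mibZ* is not transcribed.
So MibZ is not produced.
Indole is present, so HolL is inactive.
With no repressor bound, *rudD* is transcribed.
So RudD is produced and active.
No repressor is bound and RudD is active, so *fenZ* is transcribed.
So FenZ is produced and active.
Activator FenZ is present, so *yilW* is transcribed.
→ *yilW* is ON in A.
Condition B:
Ornithine is present, so SibE is active.
Autoinducer-2 is absent, so VorT is active.
Tagatose is absent, so RudS is inactive.
No repressor is bound and VorT is active, so *quvF* is transcribed.
So QuvF is produced and active.
With repressor SibE bound, *mibZ* is not transcribed.
So MibZ is not produced.
Indole is absent, so HolL is active.
With repressor HolL bound, *rudD* is not transcribed.
So RudD is not produced.
Required activator RudD is absent, so *fenZ* is not transcribed.
So FenZ is not produced.
No activator is available at the *yilW* promoter, so *yilW* is not transcribed.
→ *yilW* is OFF in B.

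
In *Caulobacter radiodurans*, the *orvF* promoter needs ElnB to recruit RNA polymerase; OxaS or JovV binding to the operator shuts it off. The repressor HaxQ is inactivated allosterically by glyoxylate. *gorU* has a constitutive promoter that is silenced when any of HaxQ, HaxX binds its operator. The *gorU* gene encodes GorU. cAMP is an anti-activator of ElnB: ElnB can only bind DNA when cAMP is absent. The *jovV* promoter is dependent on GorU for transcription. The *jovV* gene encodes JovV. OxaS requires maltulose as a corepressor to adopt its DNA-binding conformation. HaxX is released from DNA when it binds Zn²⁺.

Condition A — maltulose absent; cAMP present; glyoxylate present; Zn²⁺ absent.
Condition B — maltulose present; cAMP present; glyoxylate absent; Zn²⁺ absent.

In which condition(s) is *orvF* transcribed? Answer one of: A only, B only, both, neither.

Condition A:
Maltulose is absent, so OxaS is inactive.
cAMP is present, so ElnB is inactive.
Glyoxylate is present, so HaxQ is inactive.
Zn²⁺ is absent, so HaxX is active.
With repressor HaxX bound, *gorU* is not transcribed.
So GorU is not produced.
Required activator GorU is absent, so *jovV* is not transcribed.
So JovV is not produced.
Required activator ElnB is absent, so *orvF* is not transcribed.
→ *orvF* is OFF in A.
Condition B:
Maltulose is present, so OxaS is active.
cAMP is present, so ElnB is inactive.
Glyoxylate is absent, so HaxQ is active.
Zn²⁺ is absent, so HaxX is active.
With repressor HaxQ bound, *gorU* is not transcribed.
So GorU is not produced.
Required activator GorU is absent, so *jovV* is not transcribed.
So JovV is not produced.
With repressor OxaS bound, *orvF* is not transcribed.
→ *orvF* is OFF in B.

neither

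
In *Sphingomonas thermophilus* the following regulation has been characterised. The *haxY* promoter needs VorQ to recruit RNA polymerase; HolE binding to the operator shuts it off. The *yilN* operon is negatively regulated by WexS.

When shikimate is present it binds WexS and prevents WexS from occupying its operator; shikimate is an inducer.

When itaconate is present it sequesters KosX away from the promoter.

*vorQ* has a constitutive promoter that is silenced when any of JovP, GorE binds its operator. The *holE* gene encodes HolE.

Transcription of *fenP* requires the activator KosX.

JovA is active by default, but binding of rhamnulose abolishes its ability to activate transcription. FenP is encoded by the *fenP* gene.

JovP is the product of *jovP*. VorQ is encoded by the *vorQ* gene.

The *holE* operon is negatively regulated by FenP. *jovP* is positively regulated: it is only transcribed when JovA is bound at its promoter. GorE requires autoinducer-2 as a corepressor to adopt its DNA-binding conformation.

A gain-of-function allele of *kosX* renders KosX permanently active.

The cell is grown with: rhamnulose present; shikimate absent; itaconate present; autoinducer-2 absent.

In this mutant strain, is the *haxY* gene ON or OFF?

Rhamnulose is present, so JovA is inactive.
Required activator JovA is absent, so *jovP* is not transcribed.
So JovP is not produced.
Autoinducer-2 is absent, so GorE is inactive.
With no repressor bound, *vorQ* is transcribed.
So VorQ is produced and active.
KosX is constitutively active in this strain.
No repressor is bound and KosX is active, so *fenP* is transcribed.
So FenP is produced and active.
With repressor FenP bound, *holE* is not transcribed.
So HolE is not produced.
No repressor is bound and VorQ is active, so *haxY* is transcribed.

ON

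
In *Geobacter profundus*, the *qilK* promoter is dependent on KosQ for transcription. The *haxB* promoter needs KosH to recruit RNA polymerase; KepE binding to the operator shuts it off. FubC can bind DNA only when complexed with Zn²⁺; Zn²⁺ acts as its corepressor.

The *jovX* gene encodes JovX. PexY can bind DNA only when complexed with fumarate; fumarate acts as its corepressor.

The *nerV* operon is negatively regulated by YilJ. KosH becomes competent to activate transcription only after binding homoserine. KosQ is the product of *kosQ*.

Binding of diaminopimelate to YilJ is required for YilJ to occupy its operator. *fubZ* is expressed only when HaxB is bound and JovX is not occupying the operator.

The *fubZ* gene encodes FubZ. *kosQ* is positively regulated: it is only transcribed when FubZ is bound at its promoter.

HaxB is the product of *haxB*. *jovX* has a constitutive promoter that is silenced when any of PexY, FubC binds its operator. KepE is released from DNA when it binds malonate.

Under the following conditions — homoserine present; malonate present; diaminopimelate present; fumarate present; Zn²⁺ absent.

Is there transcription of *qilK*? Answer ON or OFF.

ON

Homoserine is present, so KosH is active.
Malonate is present, so KepE is inactive.
No repressor is bound and KosH is active, so *haxB* is transcribed.
So HaxB is produced and active.
Fumarate is present, so PexY is active.
Zn²⁺ is absent, so FubC is inactive.
With repressor PexY bound, *jovX* is not transcribed.
So JovX is not produced.
No repressor is bound and HaxB is active, so *fubZ* is transcribed.
So FubZ is produced and active.
No repressor is bound and FubZ is active, so *kosQ* is transcribed.
So KosQ is produced and active.
No repressor is bound and KosQ is active, so *qilK* is transcribed.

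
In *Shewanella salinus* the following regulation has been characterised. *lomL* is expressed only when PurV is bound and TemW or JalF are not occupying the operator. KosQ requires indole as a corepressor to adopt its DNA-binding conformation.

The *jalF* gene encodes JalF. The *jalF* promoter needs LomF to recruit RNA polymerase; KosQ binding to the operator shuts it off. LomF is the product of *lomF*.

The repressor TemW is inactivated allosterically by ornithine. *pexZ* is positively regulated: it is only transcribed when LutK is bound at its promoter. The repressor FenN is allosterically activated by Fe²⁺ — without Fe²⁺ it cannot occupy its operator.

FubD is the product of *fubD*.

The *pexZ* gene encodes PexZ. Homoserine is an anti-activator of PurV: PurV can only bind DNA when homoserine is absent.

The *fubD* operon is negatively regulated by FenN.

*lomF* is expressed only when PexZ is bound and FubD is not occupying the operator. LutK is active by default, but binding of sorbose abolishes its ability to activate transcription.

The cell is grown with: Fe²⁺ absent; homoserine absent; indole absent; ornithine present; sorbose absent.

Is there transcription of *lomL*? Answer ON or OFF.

ON

Homoserine is absent, so PurV is active.
Ornithine is present, so TemW is inactive.
Fe²⁺ is absent, so FenN is inactive.
With no repressor bound, *fubD* is transcribed.
So FubD is produced and active.
Sorbose is absent, so LutK is active.
No repressor is bound and LutK is active, so *pexZ* is transcribed.
So PexZ is produced and active.
With repressor FubD bound, *lomF* is not transcribed.
So LomF is not produced.
Indole is absent, so KosQ is inactive.
Required activator LomF is absent, so *jalF* is not transcribed.
So JalF is not produced.
No repressor is bound and PurV is active, so *lomL* is transcribed.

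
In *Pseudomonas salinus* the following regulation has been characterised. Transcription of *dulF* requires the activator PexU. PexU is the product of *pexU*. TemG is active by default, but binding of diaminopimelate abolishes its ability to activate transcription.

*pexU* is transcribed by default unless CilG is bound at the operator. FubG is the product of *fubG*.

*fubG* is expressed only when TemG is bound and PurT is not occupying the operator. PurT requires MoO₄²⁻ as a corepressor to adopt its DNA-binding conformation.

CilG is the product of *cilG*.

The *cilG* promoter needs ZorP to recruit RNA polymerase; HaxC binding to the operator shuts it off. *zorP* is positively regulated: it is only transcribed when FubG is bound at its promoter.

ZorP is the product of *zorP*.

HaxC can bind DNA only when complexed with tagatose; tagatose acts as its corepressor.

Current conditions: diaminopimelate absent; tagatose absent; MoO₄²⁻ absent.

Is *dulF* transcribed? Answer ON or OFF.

MoO₄²⁻ is absent, so PurT is inactive.
Diaminopimelate is absent, so TemG is active.
No repressor is bound and TemG is active, so *fubG* is transcribed.
So FubG is produced and active.
No repressor is bound and FubG is active, so *zorP* is transcribed.
So ZorP is produced and active.
Tagatose is absent, so HaxC is inactive.
No repressor is bound and ZorP is active, so *cilG* is transcribed.
So CilG is produced and active.
With repressor CilG bound, *pexU* is not transcribed.
So PexU is not produced.
Required activator PexU is absent, so *dulF* is not transcribed.

OFF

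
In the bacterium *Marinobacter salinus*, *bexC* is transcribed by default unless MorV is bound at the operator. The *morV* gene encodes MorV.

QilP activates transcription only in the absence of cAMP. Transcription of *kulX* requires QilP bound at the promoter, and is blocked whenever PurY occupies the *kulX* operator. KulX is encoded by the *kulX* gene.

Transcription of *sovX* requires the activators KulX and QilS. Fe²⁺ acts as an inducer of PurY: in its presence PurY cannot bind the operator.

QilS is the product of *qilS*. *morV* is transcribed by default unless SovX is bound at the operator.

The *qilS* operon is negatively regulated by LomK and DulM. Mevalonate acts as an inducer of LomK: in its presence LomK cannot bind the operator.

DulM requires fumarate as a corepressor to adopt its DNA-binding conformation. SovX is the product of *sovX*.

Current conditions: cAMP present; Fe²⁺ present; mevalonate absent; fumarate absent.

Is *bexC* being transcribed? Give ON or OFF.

Fe²⁺ is present, so PurY is inactive.
cAMP is present, so QilP is inactive.
Required activator QilP is absent, so *kulX* is not transcribed.
So KulX is not produced.
Mevalonate is absent, so LomK is active.
Fumarate is absent, so DulM is inactive.
With repressor LomK bound, *qilS* is not transcribed.
So QilS is not produced.
Required activator KulX is absent, so *sovX* is not transcribed.
So SovX is not produced.
With no repressor bound, *morV* is transcribed.
So MorV is produced and active.
With repressor MorV bound, *bexC* is not transcribed.

OFF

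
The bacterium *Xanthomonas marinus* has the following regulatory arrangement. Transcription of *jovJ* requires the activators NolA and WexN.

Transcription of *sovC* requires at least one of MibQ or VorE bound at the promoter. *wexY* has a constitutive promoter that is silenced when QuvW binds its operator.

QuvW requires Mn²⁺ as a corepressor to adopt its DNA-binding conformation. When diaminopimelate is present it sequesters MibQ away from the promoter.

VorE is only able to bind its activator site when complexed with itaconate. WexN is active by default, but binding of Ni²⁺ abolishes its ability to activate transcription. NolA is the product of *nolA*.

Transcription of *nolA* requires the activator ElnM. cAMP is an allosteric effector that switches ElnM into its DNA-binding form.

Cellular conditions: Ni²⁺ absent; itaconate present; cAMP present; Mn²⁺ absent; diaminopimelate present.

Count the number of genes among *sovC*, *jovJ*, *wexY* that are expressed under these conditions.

Diaminopimelate is present, so MibQ is inactive.
Itaconate is present, so VorE is active.
Activator VorE is present, so *sovC* is transcribed.
→ *sovC* is ON.
cAMP is present, so ElnM is active.
No repressor is bound and ElnM is active, so *nolA* is transcribed.
So NolA is produced and active.
Ni²⁺ is absent, so WexN is active.
No repressor is bound and NolA and WexN are active, so *jovJ* is transcribed.
→ *jovJ* is ON.
Mn²⁺ is absent, so QuvW is inactive.
With no repressor bound, *wexY* is transcribed.
→ *wexY* is ON.
3 of the 3 genes are transcribed.

3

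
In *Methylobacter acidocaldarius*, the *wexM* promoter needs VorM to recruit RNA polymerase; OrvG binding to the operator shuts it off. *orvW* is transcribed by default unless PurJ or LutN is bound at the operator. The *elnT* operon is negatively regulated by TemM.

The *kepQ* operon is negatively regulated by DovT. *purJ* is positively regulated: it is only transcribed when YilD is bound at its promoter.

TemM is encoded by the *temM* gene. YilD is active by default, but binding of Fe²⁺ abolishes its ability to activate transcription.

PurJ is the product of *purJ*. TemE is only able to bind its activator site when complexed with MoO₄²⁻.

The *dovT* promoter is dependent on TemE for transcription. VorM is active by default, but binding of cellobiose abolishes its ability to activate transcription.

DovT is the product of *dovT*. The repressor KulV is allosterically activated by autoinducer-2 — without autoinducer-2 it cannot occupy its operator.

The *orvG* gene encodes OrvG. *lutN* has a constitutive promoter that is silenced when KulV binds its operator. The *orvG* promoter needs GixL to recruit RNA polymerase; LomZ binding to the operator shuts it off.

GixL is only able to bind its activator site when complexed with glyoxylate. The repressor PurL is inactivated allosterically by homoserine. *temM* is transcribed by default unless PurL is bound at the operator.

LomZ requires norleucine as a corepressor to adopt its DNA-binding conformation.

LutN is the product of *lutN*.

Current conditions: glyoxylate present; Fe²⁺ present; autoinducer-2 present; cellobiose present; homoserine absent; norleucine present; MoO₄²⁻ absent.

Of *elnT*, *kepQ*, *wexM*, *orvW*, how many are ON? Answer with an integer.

3

Homoserine is absent, so PurL is active.
With repressor PurL bound, *temM* is not transcribed.
So TemM is not produced.
With no repressor bound, *elnT* is transcribed.
→ *elnT* is ON.
MoO₄²⁻ is absent, so TemE is inactive.
Required activator TemE is absent, so *dovT* is not transcribed.
So DovT is not produced.
With no repressor bound, *kepQ* is transcribed.
→ *kepQ* is ON.
Cellobiose is present, so VorM is inactive.
Glyoxylate is present, so GixL is active.
Norleucine is present, so LomZ is active.
With repressor LomZ bound, *orvG* is not transcribed.
So OrvG is not produced.
Required activator VorM is absent, so *wexM* is not transcribed.
→ *wexM* is OFF.
Fe²⁺ is present, so YilD is inactive.
Required activator YilD is absent, so *purJ* is not transcribed.
So PurJ is not produced.
Autoinducer-2 is present, so KulV is active.
With repressor KulV bound, *lutN* is not transcribed.
So LutN is not produced.
With no repressor bound, *orvW* is transcribed.
→ *orvW* is ON.
3 of the 4 genes are transcribed.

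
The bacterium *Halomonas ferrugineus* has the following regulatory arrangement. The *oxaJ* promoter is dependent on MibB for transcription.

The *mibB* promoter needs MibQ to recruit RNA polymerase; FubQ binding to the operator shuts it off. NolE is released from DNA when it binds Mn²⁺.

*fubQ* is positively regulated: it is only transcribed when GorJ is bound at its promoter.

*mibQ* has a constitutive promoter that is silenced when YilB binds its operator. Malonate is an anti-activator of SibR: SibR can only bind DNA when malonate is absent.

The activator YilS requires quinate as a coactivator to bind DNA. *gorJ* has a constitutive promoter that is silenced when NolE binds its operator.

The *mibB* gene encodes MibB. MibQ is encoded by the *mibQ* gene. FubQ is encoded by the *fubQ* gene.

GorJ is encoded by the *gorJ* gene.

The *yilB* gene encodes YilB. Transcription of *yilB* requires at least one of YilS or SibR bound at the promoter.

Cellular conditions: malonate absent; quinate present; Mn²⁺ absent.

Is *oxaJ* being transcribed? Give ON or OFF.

OFF

Mn²⁺ is absent, so NolE is active.
With repressor NolE bound, *gorJ* is not transcribed.
So GorJ is not produced.
Required activator GorJ is absent, so *fubQ* is not transcribed.
So FubQ is not produced.
Quinate is present, so YilS is active.
Malonate is absent, so SibR is active.
Activator YilS is present, so *yilB* is transcribed.
So YilB is produced and active.
With repressor YilB bound, *mibQ* is not transcribed.
So MibQ is not produced.
Required activator MibQ is absent, so *mibB* is not transcribed.
So MibB is not produced.
Required activator MibB is absent, so *oxaJ* is not transcribed.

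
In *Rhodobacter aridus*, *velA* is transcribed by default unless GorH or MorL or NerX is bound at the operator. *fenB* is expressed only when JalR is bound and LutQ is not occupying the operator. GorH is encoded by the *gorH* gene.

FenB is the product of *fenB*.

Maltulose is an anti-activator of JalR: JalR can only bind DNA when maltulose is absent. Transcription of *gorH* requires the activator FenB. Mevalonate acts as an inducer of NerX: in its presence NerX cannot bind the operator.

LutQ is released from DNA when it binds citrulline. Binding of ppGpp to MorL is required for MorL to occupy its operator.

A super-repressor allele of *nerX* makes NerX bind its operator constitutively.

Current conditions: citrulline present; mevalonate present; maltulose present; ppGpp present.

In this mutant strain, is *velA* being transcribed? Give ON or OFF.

Maltulose is present, so JalR is inactive.
Citrulline is present, so LutQ is inactive.
Required activator JalR is absent, so *fenB* is not transcribed.
So FenB is not produced.
Required activator FenB is absent, so *gorH* is not transcribed.
So GorH is not produced.
ppGpp is present, so MorL is active.
NerX is constitutively active in this strain.
With repressor MorL bound, *velA* is not transcribed.

OFF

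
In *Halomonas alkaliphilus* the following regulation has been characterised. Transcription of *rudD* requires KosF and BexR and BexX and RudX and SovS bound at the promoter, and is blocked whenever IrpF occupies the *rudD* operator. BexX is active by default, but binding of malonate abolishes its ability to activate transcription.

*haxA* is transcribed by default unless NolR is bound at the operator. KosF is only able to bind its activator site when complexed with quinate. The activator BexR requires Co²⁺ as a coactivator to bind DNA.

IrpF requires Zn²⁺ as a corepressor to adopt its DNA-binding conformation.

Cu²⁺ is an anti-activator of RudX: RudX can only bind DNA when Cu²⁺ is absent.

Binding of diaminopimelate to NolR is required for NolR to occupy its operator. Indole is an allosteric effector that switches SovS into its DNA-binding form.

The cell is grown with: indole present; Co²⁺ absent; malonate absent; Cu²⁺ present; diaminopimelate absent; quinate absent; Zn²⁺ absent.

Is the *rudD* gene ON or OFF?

Quinate is absent, so KosF is inactive.
Co²⁺ is absent, so BexR is inactive.
Zn²⁺ is absent, so IrpF is inactive.
Malonate is absent, so BexX is active.
Cu²⁺ is present, so RudX is inactive.
Indole is present, so SovS is active.
Required activator KosF is absent, so *rudD* is not transcribed.

OFF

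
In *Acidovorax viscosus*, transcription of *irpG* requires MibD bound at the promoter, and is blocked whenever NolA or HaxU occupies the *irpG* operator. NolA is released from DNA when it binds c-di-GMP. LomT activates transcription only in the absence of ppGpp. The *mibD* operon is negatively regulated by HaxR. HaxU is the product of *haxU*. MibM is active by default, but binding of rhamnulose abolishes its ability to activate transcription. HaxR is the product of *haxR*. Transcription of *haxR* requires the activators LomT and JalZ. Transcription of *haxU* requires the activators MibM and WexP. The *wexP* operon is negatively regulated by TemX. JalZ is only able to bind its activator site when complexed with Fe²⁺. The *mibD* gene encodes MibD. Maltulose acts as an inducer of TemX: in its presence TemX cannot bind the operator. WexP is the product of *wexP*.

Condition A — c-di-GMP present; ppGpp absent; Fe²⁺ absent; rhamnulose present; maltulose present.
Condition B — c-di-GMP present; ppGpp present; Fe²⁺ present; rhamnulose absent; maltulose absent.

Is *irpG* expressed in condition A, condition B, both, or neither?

Condition A:
c-di-GMP is present, so NolA is inactive.
ppGpp is absent, so LomT is active.
Fe²⁺ is absent, so JalZ is inactive.
Required activator JalZ is absent, so *haxR* is not transcribed.
So HaxR is not produced.
With no repressor bound, *mibD* is transcribed.
So MibD is produced and active.
Rhamnulose is present, so MibM is inactive.
Maltulose is present, so TemX is inactive.
With no repressor bound, *wexP* is transcribed.
So WexP is produced and active.
Required activator MibM is absent, so *haxU* is not transcribed.
So HaxU is not produced.
No repressor is bound and MibD is active, so *irpG* is transcribed.
→ *irpG* is ON in A.
Condition B:
c-di-GMP is present, so NolA is inactive.
ppGpp is present, so LomT is inactive.
Fe²⁺ is present, so JalZ is active.
Required activator LomT is absent, so *haxR* is not transcribed.
So HaxR is not produced.
With no repressor bound, *mibD* is transcribed.
So MibD is produced and active.
Rhamnulose is absent, so MibM is active.
Maltulose is absent, so TemX is active.
With repressor TemX bound, *wexP* is not transcribed.
So WexP is not produced.
Required activator WexP is absent, so *haxU* is not transcribed.
So HaxU is not produced.
No repressor is bound and MibD is active, so *irpG* is transcribed.
→ *irpG* is ON in B.

both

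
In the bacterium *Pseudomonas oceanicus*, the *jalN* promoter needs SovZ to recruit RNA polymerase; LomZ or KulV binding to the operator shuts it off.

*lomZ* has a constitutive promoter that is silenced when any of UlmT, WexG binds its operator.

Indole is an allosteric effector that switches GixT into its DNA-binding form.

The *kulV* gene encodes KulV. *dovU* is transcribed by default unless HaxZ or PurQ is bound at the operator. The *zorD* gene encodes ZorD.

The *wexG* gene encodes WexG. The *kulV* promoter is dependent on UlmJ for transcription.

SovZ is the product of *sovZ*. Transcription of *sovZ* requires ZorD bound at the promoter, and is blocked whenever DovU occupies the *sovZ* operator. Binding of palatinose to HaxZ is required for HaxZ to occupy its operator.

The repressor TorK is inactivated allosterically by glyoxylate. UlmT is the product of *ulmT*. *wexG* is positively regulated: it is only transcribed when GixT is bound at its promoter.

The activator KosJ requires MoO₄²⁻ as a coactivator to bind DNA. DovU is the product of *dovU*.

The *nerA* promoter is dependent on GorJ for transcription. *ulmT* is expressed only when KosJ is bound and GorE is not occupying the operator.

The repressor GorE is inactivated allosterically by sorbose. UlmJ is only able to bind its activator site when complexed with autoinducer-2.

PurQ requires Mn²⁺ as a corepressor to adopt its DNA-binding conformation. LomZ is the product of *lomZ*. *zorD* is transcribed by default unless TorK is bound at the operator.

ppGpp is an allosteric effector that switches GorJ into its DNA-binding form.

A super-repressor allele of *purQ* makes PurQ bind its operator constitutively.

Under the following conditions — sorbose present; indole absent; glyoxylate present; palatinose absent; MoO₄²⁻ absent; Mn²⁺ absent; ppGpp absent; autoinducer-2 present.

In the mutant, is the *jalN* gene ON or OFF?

Sorbose is present, so GorE is inactive.
MoO₄²⁻ is absent, so KosJ is inactive.
Required activator KosJ is absent, so *ulmT* is not transcribed.
So UlmT is not produced.
Indole is absent, so GixT is inactive.
Required activator GixT is absent, so *wexG* is not transcribed.
So WexG is not produced.
With no repressor bound, *lomZ* is transcribed.
So LomZ is produced and active.
Palatinose is absent, so HaxZ is inactive.
PurQ is constitutively active in this strain.
With repressor PurQ bound, *dovU* is not transcribed.
So DovU is not produced.
Glyoxylate is present, so TorK is inactive.
With no repressor bound, *zorD* is transcribed.
So ZorD is produced and active.
No repressor is bound and ZorD is active, so *sovZ* is transcribed.
So SovZ is produced and active.
Autoinducer-2 is present, so UlmJ is active.
No repressor is bound and UlmJ is active, so *kulV* is transcribed.
So KulV is produced and active.
With repressor LomZ bound, *jalN* is not transcribed.

OFF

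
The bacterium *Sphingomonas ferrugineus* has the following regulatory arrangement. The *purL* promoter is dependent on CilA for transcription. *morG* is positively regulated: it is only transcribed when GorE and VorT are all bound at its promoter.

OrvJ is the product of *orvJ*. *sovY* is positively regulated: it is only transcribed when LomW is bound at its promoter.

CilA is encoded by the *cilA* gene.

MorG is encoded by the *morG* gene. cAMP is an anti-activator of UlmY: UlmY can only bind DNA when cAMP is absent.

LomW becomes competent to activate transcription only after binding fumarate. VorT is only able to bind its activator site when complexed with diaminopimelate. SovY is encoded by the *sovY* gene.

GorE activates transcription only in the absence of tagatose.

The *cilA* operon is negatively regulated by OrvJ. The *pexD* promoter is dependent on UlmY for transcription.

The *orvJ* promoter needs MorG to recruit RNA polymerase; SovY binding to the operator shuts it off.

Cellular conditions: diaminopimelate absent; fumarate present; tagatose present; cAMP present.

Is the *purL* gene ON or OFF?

ON

Tagatose is present, so GorE is inactive.
Diaminopimelate is absent, so VorT is inactive.
Required activator GorE is absent, so *morG* is not transcribed.
So MorG is not produced.
Fumarate is present, so LomW is active.
No repressor is bound and LomW is active, so *sovY* is transcribed.
So SovY is produced and active.
With repressor SovY bound, *orvJ* is not transcribed.
So OrvJ is not produced.
With no repressor bound, *cilA* is transcribed.
So CilA is produced and active.
No repressor is bound and CilA is active, so *purL* is transcribed.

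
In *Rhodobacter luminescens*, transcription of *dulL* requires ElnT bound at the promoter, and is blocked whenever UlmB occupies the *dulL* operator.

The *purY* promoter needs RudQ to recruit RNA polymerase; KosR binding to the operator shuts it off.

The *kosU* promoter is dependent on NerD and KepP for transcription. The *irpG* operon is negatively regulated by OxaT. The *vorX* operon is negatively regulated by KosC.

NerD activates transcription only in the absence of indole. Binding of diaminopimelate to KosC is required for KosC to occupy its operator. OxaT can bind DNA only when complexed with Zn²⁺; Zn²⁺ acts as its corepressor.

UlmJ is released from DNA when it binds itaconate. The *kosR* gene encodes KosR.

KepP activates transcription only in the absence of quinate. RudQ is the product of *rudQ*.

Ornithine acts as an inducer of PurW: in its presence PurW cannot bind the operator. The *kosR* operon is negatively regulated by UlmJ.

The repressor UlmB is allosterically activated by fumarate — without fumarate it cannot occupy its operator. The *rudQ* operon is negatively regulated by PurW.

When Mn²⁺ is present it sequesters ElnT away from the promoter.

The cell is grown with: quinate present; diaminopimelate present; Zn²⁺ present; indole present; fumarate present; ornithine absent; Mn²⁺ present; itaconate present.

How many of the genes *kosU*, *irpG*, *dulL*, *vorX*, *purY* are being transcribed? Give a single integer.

0

Indole is present, so NerD is inactive.
Quinate is present, so KepP is inactive.
Required activator NerD is absent, so *kosU* is not transcribed.
→ *kosU* is OFF.
Zn²⁺ is present, so OxaT is active.
With repressor OxaT bound, *irpG* is not transcribed.
→ *irpG* is OFF.
Mn²⁺ is present, so ElnT is inactive.
Fumarate is present, so UlmB is active.
With repressor UlmB bound, *dulL* is not transcribed.
→ *dulL* is OFF.
Diaminopimelate is present, so KosC is active.
With repressor KosC bound, *vorX* is not transcribed.
→ *vorX* is OFF.
Itaconate is present, so UlmJ is inactive.
With no repressor bound, *kosR* is transcribed.
So KosR is produced and active.
Ornithine is absent, so PurW is active.
With repressor PurW bound, *rudQ* is not transcribed.
So RudQ is not produced.
With repressor KosR bound, *purY* is not transcribed.
→ *purY* is OFF.
0 of the 5 genes are transcribed.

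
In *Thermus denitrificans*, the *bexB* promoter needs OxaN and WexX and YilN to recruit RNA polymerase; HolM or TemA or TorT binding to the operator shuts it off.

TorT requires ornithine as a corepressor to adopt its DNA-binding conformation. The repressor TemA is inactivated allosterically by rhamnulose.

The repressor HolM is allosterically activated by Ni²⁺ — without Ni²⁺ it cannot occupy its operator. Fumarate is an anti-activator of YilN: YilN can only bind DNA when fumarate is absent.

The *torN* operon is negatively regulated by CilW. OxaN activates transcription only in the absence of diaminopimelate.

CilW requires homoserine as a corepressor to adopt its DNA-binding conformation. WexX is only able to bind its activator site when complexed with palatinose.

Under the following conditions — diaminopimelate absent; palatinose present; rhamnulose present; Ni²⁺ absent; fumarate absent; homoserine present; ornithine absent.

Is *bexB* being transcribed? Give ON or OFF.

ON

Diaminopimelate is absent, so OxaN is active.
Ni²⁺ is absent, so HolM is inactive.
Rhamnulose is present, so TemA is inactive.
Palatinose is present, so WexX is active.
Fumarate is absent, so YilN is active.
Ornithine is absent, so TorT is inactive.
No repressor is bound and OxaN and WexX and YilN are active, so *bexB* is transcribed.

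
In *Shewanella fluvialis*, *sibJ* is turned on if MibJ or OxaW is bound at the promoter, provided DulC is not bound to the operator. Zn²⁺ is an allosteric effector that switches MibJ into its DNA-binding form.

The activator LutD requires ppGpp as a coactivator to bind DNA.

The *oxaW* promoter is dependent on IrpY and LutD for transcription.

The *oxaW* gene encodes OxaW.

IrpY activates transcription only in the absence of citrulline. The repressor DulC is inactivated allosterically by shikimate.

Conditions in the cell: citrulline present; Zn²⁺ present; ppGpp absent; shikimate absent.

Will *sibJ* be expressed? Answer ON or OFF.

OFF

Shikimate is absent, so DulC is active.
Zn²⁺ is present, so MibJ is active.
Citrulline is present, so IrpY is inactive.
ppGpp is absent, so LutD is inactive.
Required activator IrpY is absent, so *oxaW* is not transcribed.
So OxaW is not produced.
With repressor DulC bound, *sibJ* is not transcribed.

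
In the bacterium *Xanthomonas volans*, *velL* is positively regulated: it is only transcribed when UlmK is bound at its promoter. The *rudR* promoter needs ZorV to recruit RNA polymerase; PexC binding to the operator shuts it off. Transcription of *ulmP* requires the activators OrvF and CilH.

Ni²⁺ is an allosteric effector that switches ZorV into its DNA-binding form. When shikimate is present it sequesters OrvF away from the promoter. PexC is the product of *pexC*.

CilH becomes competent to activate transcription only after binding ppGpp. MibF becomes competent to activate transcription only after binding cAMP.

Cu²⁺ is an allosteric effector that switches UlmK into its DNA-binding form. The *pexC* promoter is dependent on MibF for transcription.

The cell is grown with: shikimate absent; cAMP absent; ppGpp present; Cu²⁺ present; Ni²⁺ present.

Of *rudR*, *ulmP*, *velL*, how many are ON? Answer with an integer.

Ni²⁺ is present, so ZorV is active.
cAMP is absent, so MibF is inactive.
Required activator MibF is absent, so *pexC* is not transcribed.
So PexC is not produced.
No repressor is bound and ZorV is active, so *rudR* is transcribed.
→ *rudR* is ON.
Shikimate is absent, so OrvF is active.
ppGpp is present, so CilH is active.
No repressor is bound and OrvF and CilH are active, so *ulmP* is transcribed.
→ *ulmP* is ON.
Cu²⁺ is present, so UlmK is active.
No repressor is bound and UlmK is active, so *velL* is transcribed.
→ *velL* is ON.
3 of the 3 genes are transcribed.

3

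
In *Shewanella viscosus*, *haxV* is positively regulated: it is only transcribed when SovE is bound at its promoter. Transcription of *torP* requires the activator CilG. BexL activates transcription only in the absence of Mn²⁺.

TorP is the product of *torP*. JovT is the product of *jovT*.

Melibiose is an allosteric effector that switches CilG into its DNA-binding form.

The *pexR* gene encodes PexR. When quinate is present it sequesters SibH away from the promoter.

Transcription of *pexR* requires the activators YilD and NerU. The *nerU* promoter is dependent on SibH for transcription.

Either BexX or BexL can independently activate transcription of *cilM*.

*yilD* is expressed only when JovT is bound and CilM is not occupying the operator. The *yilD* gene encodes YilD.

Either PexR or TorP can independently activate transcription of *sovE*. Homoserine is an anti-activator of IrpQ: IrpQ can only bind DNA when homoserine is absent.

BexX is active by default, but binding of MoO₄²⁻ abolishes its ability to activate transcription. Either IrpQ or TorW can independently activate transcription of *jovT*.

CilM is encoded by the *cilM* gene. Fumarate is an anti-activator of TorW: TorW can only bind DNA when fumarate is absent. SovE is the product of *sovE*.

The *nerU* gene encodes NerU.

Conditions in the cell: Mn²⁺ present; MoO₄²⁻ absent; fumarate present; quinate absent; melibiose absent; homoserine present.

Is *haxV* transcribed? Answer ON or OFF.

OFF

Homoserine is present, so IrpQ is inactive.
Fumarate is present, so TorW is inactive.
No activator is available at the *jovT* promoter, so *jovT* is not transcribed.
So JovT is not produced.
MoO₄²⁻ is absent, so BexX is active.
Mn²⁺ is present, so BexL is inactive.
Activator BexX is present, so *cilM* is transcribed.
So CilM is produced and active.
With repressor CilM bound, *yilD* is not transcribed.
So YilD is not produced.
Quinate is absent, so SibH is active.
No repressor is bound and SibH is active, so *nerU* is transcribed.
So NerU is produced and active.
Required activator YilD is absent, so *pexR* is not transcribed.
So PexR is not produced.
Melibiose is absent, so CilG is inactive.
Required activator CilG is absent, so *torP* is not transcribed.
So TorP is not produced.
No activator is available at the *sovE* promoter, so *sovE* is not transcribed.
So SovE is not produced.
Required activator SovE is absent, so *haxV* is not transcribed.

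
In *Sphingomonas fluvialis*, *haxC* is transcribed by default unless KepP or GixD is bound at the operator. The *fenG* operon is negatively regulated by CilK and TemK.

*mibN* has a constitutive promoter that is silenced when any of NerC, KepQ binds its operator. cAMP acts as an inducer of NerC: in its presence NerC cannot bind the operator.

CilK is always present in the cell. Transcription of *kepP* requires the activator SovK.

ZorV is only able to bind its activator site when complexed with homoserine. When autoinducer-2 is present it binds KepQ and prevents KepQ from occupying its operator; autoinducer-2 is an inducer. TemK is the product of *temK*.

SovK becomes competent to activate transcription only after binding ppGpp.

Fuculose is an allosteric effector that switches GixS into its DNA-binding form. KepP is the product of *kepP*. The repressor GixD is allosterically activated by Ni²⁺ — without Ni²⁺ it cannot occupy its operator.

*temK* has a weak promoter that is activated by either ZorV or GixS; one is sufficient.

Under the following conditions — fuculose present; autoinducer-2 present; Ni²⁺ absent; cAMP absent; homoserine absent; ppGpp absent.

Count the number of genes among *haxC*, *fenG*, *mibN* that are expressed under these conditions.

ppGpp is absent, so SovK is inactive.
Required activator SovK is absent, so *kepP* is not transcribed.
So KepP is not produced.
Ni²⁺ is absent, so GixD is inactive.
With no repressor bound, *haxC* is transcribed.
→ *haxC* is ON.
CilK is produced constitutively and is active.
Homoserine is absent, so ZorV is inactive.
Fuculose is present, so GixS is active.
Activator GixS is present, so *temK* is transcribed.
So TemK is produced and active.
With repressor CilK bound, *fenG* is not transcribed.
→ *fenG* is OFF.
cAMP is absent, so NerC is active.
Autoinducer-2 is present, so KepQ is inactive.
With repressor NerC bound, *mibN* is not transcribed.
→ *mibN* is OFF.
1 of the 3 genes is transcribed.

1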